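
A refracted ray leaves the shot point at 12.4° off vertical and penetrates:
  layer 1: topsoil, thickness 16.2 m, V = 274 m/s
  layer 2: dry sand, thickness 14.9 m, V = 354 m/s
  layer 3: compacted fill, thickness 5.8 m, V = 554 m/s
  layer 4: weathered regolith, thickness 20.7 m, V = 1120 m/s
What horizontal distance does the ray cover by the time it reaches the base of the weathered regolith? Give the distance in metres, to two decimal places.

48.58 m

Ray parameter p = sin 12.4° / 274 m/s = 7.8371e-04 s/m.
Layer 1: θ = 12.40°; offset = 16.2·tan 12.40° = 3.5618 m.
Layer 2: sin θ = p·354 = 0.2774 → θ = 16.11°; offset = 14.9·tan 16.11° = 4.3026 m.
Layer 3: sin θ = p·554 = 0.4342 → θ = 25.73°; offset = 5.8·tan 25.73° = 2.7954 m.
Layer 4: sin θ = p·1120 = 0.8778 → θ = 61.37°; offset = 20.7·tan 61.37° = 37.9226 m.
Σ offsets = 48.5825 m.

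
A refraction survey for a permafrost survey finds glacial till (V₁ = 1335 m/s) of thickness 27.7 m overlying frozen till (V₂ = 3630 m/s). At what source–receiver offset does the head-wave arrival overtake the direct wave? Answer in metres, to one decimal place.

θ_c = arcsin(1335/3630) = 21.58°, so cos θ_c = 0.9299 and tᵢ = 2h cos θ_c/V₁ = 0.0386 s.
At crossover x/V₁ = x/V₂ + tᵢ ⇒ x = tᵢ/(1/V₁ − 1/V₂) = 0.03859/(7.4906e-04 − 2.7548e-04) = 81.49 m.

81.5 m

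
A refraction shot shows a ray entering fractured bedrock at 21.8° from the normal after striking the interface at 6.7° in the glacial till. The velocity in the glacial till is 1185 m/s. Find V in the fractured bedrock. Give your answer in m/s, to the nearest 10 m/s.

sin 6.7° = 0.1167; sin 21.8° = 0.3714.
V₂ = V₁·(sin θ₂/sin θ₁) = 1185·(0.3714/0.1167) = 3771.90 m/s.

3770 m/s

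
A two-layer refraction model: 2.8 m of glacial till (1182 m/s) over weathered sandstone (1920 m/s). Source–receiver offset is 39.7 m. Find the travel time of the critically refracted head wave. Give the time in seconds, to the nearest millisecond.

0.024 s

t = x/V₂ + 2h·√(V₂²−V₁²)/(V₁V₂).
√(V₂²−V₁²) = √(1920²−1182²) = 1513.0 m/s; delay term = 2·2.8·1513.0/(1182·1920) = 0.00373 s.
t = 39.7/1920 + 0.00373 = 0.02441 s.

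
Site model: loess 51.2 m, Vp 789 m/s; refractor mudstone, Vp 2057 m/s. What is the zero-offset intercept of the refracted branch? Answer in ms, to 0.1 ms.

tᵢ = 2h·√(V₂²−V₁²)/(V₁V₂).
√(V₂²−V₁²) = √(2057²−789²) = 1899.7 m/s.
tᵢ = 2·51.2·1899.7/(789·2057) = 0.11986 s.

119.9 ms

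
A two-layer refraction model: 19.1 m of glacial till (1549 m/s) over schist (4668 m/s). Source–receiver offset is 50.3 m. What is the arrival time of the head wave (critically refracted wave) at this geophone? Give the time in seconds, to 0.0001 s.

t = x/V₂ + 2h·√(V₂²−V₁²)/(V₁V₂).
√(V₂²−V₁²) = √(4668²−1549²) = 4403.5 m/s; delay term = 2·19.1·4403.5/(1549·4668) = 0.02326 s.
t = 50.3/4668 + 0.02326 = 0.03404 s.

0.0340 s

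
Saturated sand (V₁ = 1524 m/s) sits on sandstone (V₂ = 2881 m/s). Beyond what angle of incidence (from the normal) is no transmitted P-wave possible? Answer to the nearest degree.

Critical incidence: sin θ_c = V₁/V₂ = 1524/2881 = 0.5290.
θ_c = arcsin 0.5290 = 31.94°.

32°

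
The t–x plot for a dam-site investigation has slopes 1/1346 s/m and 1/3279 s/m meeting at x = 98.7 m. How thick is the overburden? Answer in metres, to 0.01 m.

31.90 m

x_cross = 2h·√((V₂+V₁)/(V₂−V₁)) → h = x_cross / (2·√((V₂+V₁)/(V₂−V₁))).
√((V₂+V₁)/(V₂−V₁)) = √((3279+1346)/(3279−1346)) = 1.5468.
h = 98.7 / (2·1.5468) = 31.90 m.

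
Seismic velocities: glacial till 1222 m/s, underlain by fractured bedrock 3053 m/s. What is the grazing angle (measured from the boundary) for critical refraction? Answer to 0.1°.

Critical incidence: sin θ_c = V₁/V₂ = 1222/3053 = 0.4003.
θ_c = arcsin 0.4003 = 23.59°.
Measured from the interface: 90° − 23.59° = 66.41°.

66.4°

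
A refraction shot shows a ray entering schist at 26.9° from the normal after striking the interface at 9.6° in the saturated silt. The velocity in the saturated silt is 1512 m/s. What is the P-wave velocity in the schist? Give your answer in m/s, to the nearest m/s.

sin 9.6° = 0.1668; sin 26.9° = 0.4524.
V₂ = V₁·(sin θ₂/sin θ₁) = 1512·(0.4524/0.1668) = 4101.98 m/s.

4102 m/s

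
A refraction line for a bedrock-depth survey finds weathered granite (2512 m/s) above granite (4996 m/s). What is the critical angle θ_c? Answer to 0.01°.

At critical incidence the refracted ray runs along the interface (θ₂ = 90°), so sin θ_c = V₁/V₂.
θ_c = arcsin(2512/4996) = arcsin 0.5028 = 30.19°.

30.19°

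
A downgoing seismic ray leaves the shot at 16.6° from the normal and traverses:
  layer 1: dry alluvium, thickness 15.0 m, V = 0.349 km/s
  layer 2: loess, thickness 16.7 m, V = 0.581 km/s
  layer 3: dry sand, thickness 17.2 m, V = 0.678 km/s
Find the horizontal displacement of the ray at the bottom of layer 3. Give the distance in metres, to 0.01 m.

Apply Snell's law at each interface; in layer i the horizontal offset is hᵢ·tan θᵢ.
Layer 1: θ = 16.60°; offset = 15.0·tan 16.60° = 4.4717 m.
Layer 2: sin θ = 0.581·sin 16.6°/0.349 = 0.4756, θ = 28.40°; offset = 16.7·tan 28.40° = 9.0291 m.
Layer 3: sin θ = 0.678·sin 16.6°/0.349 = 0.5550, θ = 33.71°; offset = 17.2·tan 33.71° = 11.4758 m.
Summing the layer offsets gives 24.9766 m.

24.98 m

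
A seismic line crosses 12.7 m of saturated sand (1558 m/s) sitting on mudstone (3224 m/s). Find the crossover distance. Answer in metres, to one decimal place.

θ_c = arcsin(1558/3224) = 28.90°, so cos θ_c = 0.8755 and tᵢ = 2h cos θ_c/V₁ = 0.0143 s.
At crossover x/V₁ = x/V₂ + tᵢ ⇒ x = tᵢ/(1/V₁ − 1/V₂) = 0.01427/(6.4185e-04 − 3.1017e-04) = 43.03 m.

43.0 m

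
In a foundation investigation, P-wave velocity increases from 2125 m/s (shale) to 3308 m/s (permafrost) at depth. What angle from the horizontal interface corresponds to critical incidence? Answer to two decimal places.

At critical incidence the refracted ray runs along the interface (θ₂ = 90°), so sin θ_c = V₁/V₂.
θ_c = arcsin(2125/3308) = arcsin 0.6424 = 39.97°.
Measured from the interface: 90° − 39.97° = 50.03°.

50.03°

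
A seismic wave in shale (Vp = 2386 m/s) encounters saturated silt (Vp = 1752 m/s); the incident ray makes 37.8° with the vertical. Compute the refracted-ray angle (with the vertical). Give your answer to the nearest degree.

Snell's law: sin θ₂ = (V₂/V₁)·sin θ₁ = (1752/2386)·sin 37.8° = 0.4500.
θ₂ = sin⁻¹(0.4500) = 26.75° (from vertical).

27°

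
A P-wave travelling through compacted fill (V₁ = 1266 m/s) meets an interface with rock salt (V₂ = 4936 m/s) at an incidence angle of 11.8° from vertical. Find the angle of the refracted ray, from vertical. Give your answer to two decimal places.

52.87°

Snell's law: sin θ₂ = (V₂/V₁)·sin θ₁ = (4936/1266)·sin 11.8° = 0.7973.
θ₂ = sin⁻¹(0.7973) = 52.87° (from vertical).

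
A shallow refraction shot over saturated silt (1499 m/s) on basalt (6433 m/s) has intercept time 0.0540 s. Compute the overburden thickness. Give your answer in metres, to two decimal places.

41.62 m

h = tᵢ·V₁·V₂ / (2·√(V₂²−V₁²)).
√(V₂²−V₁²) = √(6433² − 1499²) = 6255.9 m/s.
h = 0.054 s × 1499 × 6433 / (2 × 6255.9) = 41.62 m.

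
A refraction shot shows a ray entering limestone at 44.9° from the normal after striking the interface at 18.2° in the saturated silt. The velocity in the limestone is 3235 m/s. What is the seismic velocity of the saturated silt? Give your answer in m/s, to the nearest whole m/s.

1431 m/s

sin 18.2° = 0.3123; sin 44.9° = 0.7059.
V₁ = V₂·(sin θ₁/sin θ₂) = 3235·(0.3123/0.7059) = 1431.43 m/s.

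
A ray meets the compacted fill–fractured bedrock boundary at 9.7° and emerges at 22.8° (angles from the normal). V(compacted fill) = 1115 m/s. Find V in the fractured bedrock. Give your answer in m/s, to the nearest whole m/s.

Snell's law: sin 9.7°/V₁ = sin 22.8°/V₂.
V₂ = V₁·sin 22.8°/sin 9.7° = 1115 × 2.2999 = 2564.43 m/s.

2564 m/s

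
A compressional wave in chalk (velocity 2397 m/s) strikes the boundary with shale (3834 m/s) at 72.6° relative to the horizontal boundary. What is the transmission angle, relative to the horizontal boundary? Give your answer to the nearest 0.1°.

61.4°

Convert to the normal: θ₁ = 90° − 72.6° = 17.4°.
sin θ₁/V₁ = sin θ₂/V₂ ⇒ sin θ₂ = 3834·sin 17.4°/2397 = 3834·0.2990/2397 = 0.4783.
θ₂ = arcsin 0.4783 = 28.58° from the normal.
From the interface: 90° − 28.58° = 61.42°.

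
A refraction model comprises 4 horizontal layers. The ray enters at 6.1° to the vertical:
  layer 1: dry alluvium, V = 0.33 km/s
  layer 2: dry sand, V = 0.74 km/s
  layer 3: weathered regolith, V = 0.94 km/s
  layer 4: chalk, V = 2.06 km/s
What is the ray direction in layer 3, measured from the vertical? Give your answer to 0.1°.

17.6°

Ray parameter p = sin 6.1° / 0.33 = 3.2201e-01 s/km.
sin θ_3 = p·V_3 = 3.2201e-01 × 0.94 = 0.3027.
θ_3 = 17.62° from the vertical.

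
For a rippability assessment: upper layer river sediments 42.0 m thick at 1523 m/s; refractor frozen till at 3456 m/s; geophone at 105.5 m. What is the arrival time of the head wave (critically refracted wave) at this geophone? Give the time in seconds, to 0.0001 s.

θ_c = arcsin(V₁/V₂) = arcsin(1523/3456) = 26.15°, cos θ_c = 0.8977.
Intercept time tᵢ = 2h cos θ_c / V₁ = 2·42.0·0.8977/1523 = 0.04951 s.
t = x/V₂ + tᵢ = 105.5/3456 + 0.04951 = 0.08004 s.

0.0800 s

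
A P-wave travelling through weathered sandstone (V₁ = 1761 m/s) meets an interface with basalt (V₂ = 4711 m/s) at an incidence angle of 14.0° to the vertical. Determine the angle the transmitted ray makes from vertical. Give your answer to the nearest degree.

sin θ₁/V₁ = sin θ₂/V₂ ⇒ sin θ₂ = 4711·sin 14.0°/1761 = 4711·0.2419/1761 = 0.6472.
θ₂ = arcsin 0.6472 = 40.33° from the normal.

40°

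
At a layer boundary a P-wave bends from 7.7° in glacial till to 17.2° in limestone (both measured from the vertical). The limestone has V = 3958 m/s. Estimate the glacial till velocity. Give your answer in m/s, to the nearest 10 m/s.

1790 m/s

sin 7.7° = 0.1340; sin 17.2° = 0.2957.
V₁ = V₂·(sin θ₁/sin θ₂) = 3958·(0.1340/0.2957) = 1793.38 m/s.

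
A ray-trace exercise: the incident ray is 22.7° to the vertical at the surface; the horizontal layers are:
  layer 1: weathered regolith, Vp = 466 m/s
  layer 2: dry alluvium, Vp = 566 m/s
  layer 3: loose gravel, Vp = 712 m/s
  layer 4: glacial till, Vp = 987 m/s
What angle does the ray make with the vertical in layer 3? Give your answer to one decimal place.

36.1°

Ray parameter p = sin 22.7° / 466 = 8.2812e-04 s/m.
sin θ_3 = p·V_3 = 8.2812e-04 × 712 = 0.5896.
θ_3 = arcsin 0.5896 = 36.13°.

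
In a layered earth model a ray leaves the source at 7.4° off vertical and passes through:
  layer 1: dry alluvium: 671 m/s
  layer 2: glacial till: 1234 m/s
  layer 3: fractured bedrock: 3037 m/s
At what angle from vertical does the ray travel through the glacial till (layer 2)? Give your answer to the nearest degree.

14°

Ray parameter p = sin 7.4° / 671 = 1.9195e-04 s/m.
sin θ_2 = p·V_2 = 1.9195e-04 × 1234 = 0.2369.
θ_2 = 13.70° from the vertical.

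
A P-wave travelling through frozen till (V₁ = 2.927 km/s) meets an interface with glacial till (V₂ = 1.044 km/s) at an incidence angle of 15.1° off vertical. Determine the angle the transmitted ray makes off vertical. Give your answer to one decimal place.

5.3°

sin θ₁/V₁ = sin θ₂/V₂ ⇒ sin θ₂ = 1.044·sin 15.1°/2.927 = 1.044·0.2605/2.927 = 0.0929.
θ₂ = arcsin 0.0929 = 5.33° from the normal.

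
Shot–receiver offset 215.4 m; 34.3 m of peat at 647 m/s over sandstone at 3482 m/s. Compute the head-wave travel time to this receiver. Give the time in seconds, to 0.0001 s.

θ_c = arcsin(V₁/V₂) = arcsin(647/3482) = 10.71°, cos θ_c = 0.9826.
Intercept time tᵢ = 2h cos θ_c / V₁ = 2·34.3·0.9826/647 = 0.10418 s.
t = x/V₂ + tᵢ = 215.4/3482 + 0.10418 = 0.16604 s.

0.1660 s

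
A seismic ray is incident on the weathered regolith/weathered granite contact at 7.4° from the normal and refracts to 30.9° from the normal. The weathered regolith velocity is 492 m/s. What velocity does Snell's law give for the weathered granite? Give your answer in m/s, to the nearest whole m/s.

Snell's law: sin 7.4°/V₁ = sin 30.9°/V₂.
V₂ = V₁·sin 30.9°/sin 7.4° = 492 × 3.9873 = 1961.73 m/s.

1962 m/s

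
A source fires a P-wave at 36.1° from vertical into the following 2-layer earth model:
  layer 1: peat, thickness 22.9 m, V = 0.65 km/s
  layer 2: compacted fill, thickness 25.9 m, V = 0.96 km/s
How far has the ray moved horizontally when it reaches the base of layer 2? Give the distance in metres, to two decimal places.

p = sin θ₁/V₁ = sin 36.1°/0.65 = 9.0646e-01 s/km is conserved through the stack.
Layer 1: θ = 36.10°; offset = 22.9·tan 36.10° = 16.6990 m.
Layer 2: sin θ = p·0.96 = 0.8702 → θ = 60.48°; offset = 25.9·tan 60.48° = 45.7439 m.
Σ offsets = 62.4428 m.

62.44 m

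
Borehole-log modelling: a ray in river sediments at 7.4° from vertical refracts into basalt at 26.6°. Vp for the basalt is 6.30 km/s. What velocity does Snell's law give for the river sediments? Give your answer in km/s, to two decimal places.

1.81 km/s

sin 7.4° = 0.1288; sin 26.6° = 0.4478.
V₁ = V₂·(sin θ₁/sin θ₂) = 6.30·(0.1288/0.4478) = 1.81 km/s.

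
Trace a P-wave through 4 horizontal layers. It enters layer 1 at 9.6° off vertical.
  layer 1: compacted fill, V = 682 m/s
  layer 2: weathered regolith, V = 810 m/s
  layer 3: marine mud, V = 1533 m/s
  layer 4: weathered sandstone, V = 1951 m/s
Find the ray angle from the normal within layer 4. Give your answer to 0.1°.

Snell's law across each interface conserves sin θ / V, so sin θ_4 = V_4·sin θ₁/V₁.
sin θ_4 = 1951 × sin 9.6° / 682 = 0.4771.
θ_4 = 28.49° from the vertical.

28.5°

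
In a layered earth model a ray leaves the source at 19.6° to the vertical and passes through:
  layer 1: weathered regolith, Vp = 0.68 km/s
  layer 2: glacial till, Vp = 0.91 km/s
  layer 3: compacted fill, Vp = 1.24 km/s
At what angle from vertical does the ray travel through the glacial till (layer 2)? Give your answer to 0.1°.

26.7°

Ray parameter p = sin 19.6° / 0.68 = 4.9331e-01 s/km.
sin θ_2 = p·V_2 = 4.9331e-01 × 0.91 = 0.4489.
θ_2 = 26.67° from the vertical.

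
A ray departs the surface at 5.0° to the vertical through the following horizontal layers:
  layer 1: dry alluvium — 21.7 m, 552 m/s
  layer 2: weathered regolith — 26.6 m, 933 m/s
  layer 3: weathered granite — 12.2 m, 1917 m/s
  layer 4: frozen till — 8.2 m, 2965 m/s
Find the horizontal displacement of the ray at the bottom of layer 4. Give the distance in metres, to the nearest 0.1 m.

Ray parameter p = sin 5.0° / 552 m/s = 1.5789e-04 s/m.
Layer 1: θ = 5.00°; offset = 21.7·tan 5.00° = 1.899 m.
Layer 2: sin θ = p·933 = 0.1473 → θ = 8.47°; offset = 26.6·tan 8.47° = 3.962 m.
Layer 3: sin θ = p·1917 = 0.3027 → θ = 17.62°; offset = 12.2·tan 17.62° = 3.874 m.
Layer 4: sin θ = p·2965 = 0.4681 → θ = 27.91°; offset = 8.2·tan 27.91° = 4.344 m.
Σ offsets = 14.079 m.

14.1 m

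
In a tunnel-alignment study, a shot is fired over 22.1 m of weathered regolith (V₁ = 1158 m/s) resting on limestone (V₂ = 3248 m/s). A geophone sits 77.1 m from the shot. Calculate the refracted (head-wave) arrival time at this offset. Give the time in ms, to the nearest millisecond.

θ_c = arcsin(V₁/V₂) = arcsin(1158/3248) = 20.89°, cos θ_c = 0.9343.
Intercept time tᵢ = 2h cos θ_c / V₁ = 2·22.1·0.9343/1158 = 0.03566 s.
t = x/V₂ + tᵢ = 77.1/3248 + 0.03566 = 0.05940 s.

59 ms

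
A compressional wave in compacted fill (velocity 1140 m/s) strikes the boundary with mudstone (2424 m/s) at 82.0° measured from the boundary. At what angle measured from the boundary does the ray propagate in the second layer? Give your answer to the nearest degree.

Angle from the normal: 90° − 82.0° = 8.0°.
sin θ₁/V₁ = sin θ₂/V₂ ⇒ sin θ₂ = 2424·sin 8.0°/1140 = 2424·0.1392/1140 = 0.2959.
θ₂ = arcsin 0.2959 = 17.21° from the normal.
From the interface: 90° − 17.21° = 72.79°.

73°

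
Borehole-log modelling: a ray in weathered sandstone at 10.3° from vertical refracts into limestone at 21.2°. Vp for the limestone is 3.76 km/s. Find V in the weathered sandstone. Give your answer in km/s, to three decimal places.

Snell's law: sin 10.3°/V₁ = sin 21.2°/V₂.
V₁ = V₂·sin 10.3°/sin 21.2° = 3.76 × 0.4944 = 1.859 km/s.

1.859 km/s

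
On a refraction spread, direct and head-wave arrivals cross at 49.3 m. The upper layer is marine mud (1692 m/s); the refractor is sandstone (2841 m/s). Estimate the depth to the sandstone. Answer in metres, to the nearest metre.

x_cross = 2h·√((V₂+V₁)/(V₂−V₁)) → h = x_cross / (2·√((V₂+V₁)/(V₂−V₁))).
√((V₂+V₁)/(V₂−V₁)) = √((2841+1692)/(2841−1692)) = 1.9862.
h = 49.3 / (2·1.9862) = 12.41 m.

12 m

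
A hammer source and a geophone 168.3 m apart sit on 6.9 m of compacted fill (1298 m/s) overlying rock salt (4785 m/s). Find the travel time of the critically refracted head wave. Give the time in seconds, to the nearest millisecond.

0.045 s

t = x/V₂ + 2h·√(V₂²−V₁²)/(V₁V₂).
√(V₂²−V₁²) = √(4785²−1298²) = 4605.6 m/s; delay term = 2·6.9·4605.6/(1298·4785) = 0.01023 s.
t = 168.3/4785 + 0.01023 = 0.04541 s.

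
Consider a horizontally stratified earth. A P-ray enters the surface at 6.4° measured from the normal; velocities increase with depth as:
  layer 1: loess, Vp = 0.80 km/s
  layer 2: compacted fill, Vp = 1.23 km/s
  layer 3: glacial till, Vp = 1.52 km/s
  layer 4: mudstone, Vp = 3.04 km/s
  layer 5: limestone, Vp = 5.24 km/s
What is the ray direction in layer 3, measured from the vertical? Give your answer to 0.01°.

12.23°

Snell's law across each interface conserves sin θ / V, so sin θ_3 = V_3·sin θ₁/V₁.
sin θ_3 = 1.52 × sin 6.4° / 0.80 = 0.2118.
θ_3 = 12.23° from the vertical.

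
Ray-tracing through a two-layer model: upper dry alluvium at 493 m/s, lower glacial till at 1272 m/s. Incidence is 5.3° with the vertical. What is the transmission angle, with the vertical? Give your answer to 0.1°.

sin θ₁/V₁ = sin θ₂/V₂ ⇒ sin θ₂ = 1272·sin 5.3°/493 = 1272·0.0924/493 = 0.2383.
θ₂ = arcsin 0.2383 = 13.79° from the normal.

13.8°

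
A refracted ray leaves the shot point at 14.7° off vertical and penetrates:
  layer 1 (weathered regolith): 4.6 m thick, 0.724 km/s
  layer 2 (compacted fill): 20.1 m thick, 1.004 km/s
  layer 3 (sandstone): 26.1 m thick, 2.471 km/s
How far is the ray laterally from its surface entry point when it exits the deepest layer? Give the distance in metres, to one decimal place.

Ray parameter p = sin 14.7° / 0.724 km/s = 3.5049e-01 s/km.
Layer 1: θ = 14.70°; offset = 4.6·tan 14.70° = 1.207 m.
Layer 2: sin θ = p·1.004 = 0.3519 → θ = 20.60°; offset = 20.1·tan 20.60° = 7.556 m.
Layer 3: sin θ = p·2.471 = 0.8661 → θ = 60.01°; offset = 26.1·tan 60.01° = 45.216 m.
Total horizontal offset = 53.979 m.

54.0 m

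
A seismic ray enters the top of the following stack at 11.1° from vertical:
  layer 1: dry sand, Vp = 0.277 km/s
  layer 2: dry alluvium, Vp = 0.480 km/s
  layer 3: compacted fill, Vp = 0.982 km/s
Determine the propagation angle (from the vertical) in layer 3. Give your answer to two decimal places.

Ray parameter p = sin 11.1° / 0.277 = 6.9503e-01 s/km.
sin θ_3 = p·V_3 = 6.9503e-01 × 0.982 = 0.6825.
θ_3 = arcsin 0.6825 = 43.04°.

43.04°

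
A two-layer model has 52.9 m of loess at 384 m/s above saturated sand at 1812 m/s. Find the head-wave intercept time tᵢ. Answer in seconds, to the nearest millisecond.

0.269 s

tᵢ = 2h·√(V₂²−V₁²)/(V₁V₂).
√(V₂²−V₁²) = √(1812²−384²) = 1770.8 m/s.
tᵢ = 2·52.9·1770.8/(384·1812) = 0.26926 s.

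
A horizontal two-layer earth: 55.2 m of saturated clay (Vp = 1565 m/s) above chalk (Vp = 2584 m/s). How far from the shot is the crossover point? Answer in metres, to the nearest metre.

223 m

θ_c = arcsin(1565/2584) = 37.28°, so cos θ_c = 0.7957 and tᵢ = 2h cos θ_c/V₁ = 0.0561 s.
At crossover x/V₁ = x/V₂ + tᵢ ⇒ x = tᵢ/(1/V₁ − 1/V₂) = 0.05613/(6.3898e-04 − 3.8700e-04) = 222.77 m.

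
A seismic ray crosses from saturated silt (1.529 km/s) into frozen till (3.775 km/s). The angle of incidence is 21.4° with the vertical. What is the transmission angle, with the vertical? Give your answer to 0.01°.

64.27°

sin θ₁/V₁ = sin θ₂/V₂ ⇒ sin θ₂ = 3.775·sin 21.4°/1.529 = 3.775·0.3649/1.529 = 0.9009.
θ₂ = sin⁻¹(0.9009) = 64.27° (from vertical).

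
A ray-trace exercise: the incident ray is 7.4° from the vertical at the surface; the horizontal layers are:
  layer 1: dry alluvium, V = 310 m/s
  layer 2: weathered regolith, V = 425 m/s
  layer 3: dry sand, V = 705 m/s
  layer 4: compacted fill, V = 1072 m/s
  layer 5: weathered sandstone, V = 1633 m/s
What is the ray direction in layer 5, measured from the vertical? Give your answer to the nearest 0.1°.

Snell's law across each interface conserves sin θ / V, so sin θ_5 = V_5·sin θ₁/V₁.
sin θ_5 = 1633 × sin 7.4° / 310 = 0.6785.
θ_5 = 42.72° from the vertical.

42.7°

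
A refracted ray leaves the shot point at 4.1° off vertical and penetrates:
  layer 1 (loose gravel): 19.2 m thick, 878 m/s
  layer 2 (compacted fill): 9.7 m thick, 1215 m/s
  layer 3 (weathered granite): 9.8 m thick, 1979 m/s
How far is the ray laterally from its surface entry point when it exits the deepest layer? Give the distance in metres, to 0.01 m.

Ray parameter p = sin 4.1° / 878 m/s = 8.1432e-05 s/m.
Layer 1: θ = 4.10°; offset = 19.2·tan 4.10° = 1.3763 m.
Layer 2: sin θ = p·1215 = 0.0989 → θ = 5.68°; offset = 9.7·tan 5.68° = 0.9645 m.
Layer 3: sin θ = p·1979 = 0.1612 → θ = 9.27°; offset = 9.8·tan 9.27° = 1.6002 m.
Total horizontal offset = 3.9410 m.

3.94 m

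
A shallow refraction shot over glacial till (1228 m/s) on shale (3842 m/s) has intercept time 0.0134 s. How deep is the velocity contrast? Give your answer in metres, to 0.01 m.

θ_c = arcsin(1228/3842) = 18.64°; cos θ_c = 0.9475.
tᵢ = 2h cos θ_c/V₁ ⇒ h = tᵢ·V₁/(2 cos θ_c) = 0.0134·1228/(2·0.9475) = 8.68 m.

8.68 m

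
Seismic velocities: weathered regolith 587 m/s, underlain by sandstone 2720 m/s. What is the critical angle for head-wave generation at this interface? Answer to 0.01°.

Critical incidence: sin θ_c = V₁/V₂ = 587/2720 = 0.2158.
θ_c = arcsin 0.2158 = 12.46°.

12.46°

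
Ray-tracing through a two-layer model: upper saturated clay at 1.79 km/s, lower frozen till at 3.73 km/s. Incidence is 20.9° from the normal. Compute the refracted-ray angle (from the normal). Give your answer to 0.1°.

48.0°

Snell's law: sin θ₂ = (V₂/V₁)·sin θ₁ = (3.73/1.79)·sin 20.9° = 0.7434.
θ₂ = arcsin 0.7434 = 48.02° from the normal.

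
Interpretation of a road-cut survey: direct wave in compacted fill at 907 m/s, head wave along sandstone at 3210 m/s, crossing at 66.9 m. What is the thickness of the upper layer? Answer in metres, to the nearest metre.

25 m

h = (x_cross/2)·√((V₂−V₁)/(V₂+V₁)).
(V₂−V₁)/(V₂+V₁) = (3210−907)/(3210+907) = 0.5594; √ = 0.7479.
h = (66.9/2)·0.7479 = 25.02 m.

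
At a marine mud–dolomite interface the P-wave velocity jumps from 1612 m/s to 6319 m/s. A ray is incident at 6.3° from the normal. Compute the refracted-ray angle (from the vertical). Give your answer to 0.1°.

25.5°

sin θ₁/V₁ = sin θ₂/V₂ ⇒ sin θ₂ = 6319·sin 6.3°/1612 = 6319·0.1097/1612 = 0.4302.
θ₂ = sin⁻¹(0.4302) = 25.48° (from vertical).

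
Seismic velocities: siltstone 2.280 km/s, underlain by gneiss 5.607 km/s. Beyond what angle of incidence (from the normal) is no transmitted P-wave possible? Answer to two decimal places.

At critical incidence the refracted ray runs along the interface (θ₂ = 90°), so sin θ_c = V₁/V₂.
θ_c = arcsin(2.280/5.607) = arcsin 0.4066 = 23.99°.

23.99°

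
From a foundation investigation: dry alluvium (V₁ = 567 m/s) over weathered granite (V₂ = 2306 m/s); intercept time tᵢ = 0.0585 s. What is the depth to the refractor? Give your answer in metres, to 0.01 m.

17.11 m

h = tᵢ·V₁·V₂ / (2·√(V₂²−V₁²)).
√(V₂²−V₁²) = √(2306² − 567²) = 2235.2 m/s.
h = 0.0585 s × 567 × 2306 / (2 × 2235.2) = 17.11 m.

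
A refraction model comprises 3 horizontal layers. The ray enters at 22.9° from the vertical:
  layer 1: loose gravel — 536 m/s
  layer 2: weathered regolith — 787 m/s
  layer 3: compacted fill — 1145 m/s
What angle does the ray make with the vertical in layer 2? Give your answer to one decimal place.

Snell's law across each interface conserves sin θ / V, so sin θ_2 = V_2·sin θ₁/V₁.
sin θ_2 = 787 × sin 22.9° / 536 = 0.5713.
θ_2 = arcsin 0.5713 = 34.84°.

34.8°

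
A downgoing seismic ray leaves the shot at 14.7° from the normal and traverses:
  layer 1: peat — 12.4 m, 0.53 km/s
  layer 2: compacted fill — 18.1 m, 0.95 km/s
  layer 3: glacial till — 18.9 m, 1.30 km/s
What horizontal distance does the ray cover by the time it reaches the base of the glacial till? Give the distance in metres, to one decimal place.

27.5 m

Apply Snell's law at each interface; in layer i the horizontal offset is hᵢ·tan θᵢ.
Layer 1: θ = 14.70°; offset = 12.4·tan 14.70° = 3.253 m.
Layer 2: sin θ = 0.95·sin 14.7°/0.53 = 0.4548, θ = 27.06°; offset = 18.1·tan 27.06° = 9.244 m.
Layer 3: sin θ = 1.30·sin 14.7°/0.53 = 0.6224, θ = 38.49°; offset = 18.9·tan 38.49° = 15.030 m.
Summing the layer offsets gives 27.528 m.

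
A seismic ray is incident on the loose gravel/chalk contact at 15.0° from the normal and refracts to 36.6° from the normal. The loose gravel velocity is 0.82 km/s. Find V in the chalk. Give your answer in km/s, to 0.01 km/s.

Snell's law: sin 15.0°/V₁ = sin 36.6°/V₂.
V₂ = V₁·sin 36.6°/sin 15.0° = 0.82 × 2.3036 = 1.89 km/s.

1.89 km/s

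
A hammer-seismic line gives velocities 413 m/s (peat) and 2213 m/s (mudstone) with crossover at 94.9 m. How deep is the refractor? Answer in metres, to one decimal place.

39.3 m

x_cross = 2h·√((V₂+V₁)/(V₂−V₁)) → h = x_cross / (2·√((V₂+V₁)/(V₂−V₁))).
√((V₂+V₁)/(V₂−V₁)) = √((2213+413)/(2213−413)) = 1.2078.
h = 94.9 / (2·1.2078) = 39.28 m.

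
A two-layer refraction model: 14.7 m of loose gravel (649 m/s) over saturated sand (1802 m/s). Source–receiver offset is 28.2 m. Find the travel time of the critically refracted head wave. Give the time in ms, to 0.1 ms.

t = x/V₂ + 2h·√(V₂²−V₁²)/(V₁V₂).
√(V₂²−V₁²) = √(1802²−649²) = 1681.1 m/s; delay term = 2·14.7·1681.1/(649·1802) = 0.04226 s.
t = 28.2/1802 + 0.04226 = 0.05791 s.

57.9 ms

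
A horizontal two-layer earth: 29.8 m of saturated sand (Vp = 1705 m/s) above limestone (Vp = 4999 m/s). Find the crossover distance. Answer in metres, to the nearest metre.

x_cross = 2h·√((V₂+V₁)/(V₂−V₁)).
(V₂+V₁)/(V₂−V₁) = (4999+1705)/(4999−1705) = 2.0352; √ = 1.4266.
x_cross = 2·29.8·1.4266 = 85.03 m.

85 m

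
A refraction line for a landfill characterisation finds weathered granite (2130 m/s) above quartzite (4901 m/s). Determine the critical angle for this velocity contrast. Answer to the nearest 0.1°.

Critical incidence: sin θ_c = V₁/V₂ = 2130/4901 = 0.4346.
θ_c = arcsin 0.4346 = 25.76°.

25.8°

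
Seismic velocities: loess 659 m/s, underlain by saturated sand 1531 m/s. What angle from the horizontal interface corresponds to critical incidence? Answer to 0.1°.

At critical incidence the refracted ray runs along the interface (θ₂ = 90°), so sin θ_c = V₁/V₂.
θ_c = arcsin(659/1531) = arcsin 0.4304 = 25.50°.
Measured from the interface: 90° − 25.50° = 64.50°.

64.5°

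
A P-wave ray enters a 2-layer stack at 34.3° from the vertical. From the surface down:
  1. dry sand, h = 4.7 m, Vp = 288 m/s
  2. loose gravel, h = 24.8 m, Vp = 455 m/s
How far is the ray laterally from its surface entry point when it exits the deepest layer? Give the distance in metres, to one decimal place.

Apply Snell's law at each interface; in layer i the horizontal offset is hᵢ·tan θᵢ.
Layer 1: θ = 34.30°; offset = 4.7·tan 34.30° = 3.206 m.
Layer 2: sin θ = 455·sin 34.3°/288 = 0.8903, θ = 62.91°; offset = 24.8·tan 62.91° = 48.484 m.
Σ offsets = 51.691 m.

51.7 m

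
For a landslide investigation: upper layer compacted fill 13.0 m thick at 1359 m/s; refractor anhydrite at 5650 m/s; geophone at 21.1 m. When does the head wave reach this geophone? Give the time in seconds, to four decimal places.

θ_c = arcsin(V₁/V₂) = arcsin(1359/5650) = 13.92°, cos θ_c = 0.9706.
Intercept time tᵢ = 2h cos θ_c / V₁ = 2·13.0·0.9706/1359 = 0.01857 s.
t = x/V₂ + tᵢ = 21.1/5650 + 0.01857 = 0.02230 s.

0.0223 s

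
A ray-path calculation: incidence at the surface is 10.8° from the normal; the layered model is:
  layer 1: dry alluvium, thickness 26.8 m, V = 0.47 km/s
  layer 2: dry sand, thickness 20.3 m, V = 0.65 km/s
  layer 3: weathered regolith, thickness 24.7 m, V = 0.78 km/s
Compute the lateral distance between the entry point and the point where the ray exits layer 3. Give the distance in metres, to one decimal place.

Apply Snell's law at each interface; in layer i the horizontal offset is hᵢ·tan θᵢ.
Layer 1: θ = 10.80°; offset = 26.8·tan 10.80° = 5.112 m.
Layer 2: sin θ = 0.65·sin 10.8°/0.47 = 0.2591, θ = 15.02°; offset = 20.3·tan 15.02° = 5.447 m.
Layer 3: sin θ = 0.78·sin 10.8°/0.47 = 0.3110, θ = 18.12°; offset = 24.7·tan 18.12° = 8.082 m.
Σ offsets = 18.641 m.

18.6 m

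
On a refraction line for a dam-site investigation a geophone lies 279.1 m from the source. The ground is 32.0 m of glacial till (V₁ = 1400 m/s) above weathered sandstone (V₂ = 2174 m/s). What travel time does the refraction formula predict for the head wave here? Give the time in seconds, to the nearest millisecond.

θ_c = arcsin(V₁/V₂) = arcsin(1400/2174) = 40.09°, cos θ_c = 0.7650.
Intercept time tᵢ = 2h cos θ_c / V₁ = 2·32.0·0.7650/1400 = 0.03497 s.
t = x/V₂ + tᵢ = 279.1/2174 + 0.03497 = 0.16335 s.

0.163 s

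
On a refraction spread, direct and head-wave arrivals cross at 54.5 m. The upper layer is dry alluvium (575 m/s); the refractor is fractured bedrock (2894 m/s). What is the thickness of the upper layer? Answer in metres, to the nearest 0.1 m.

x_cross = 2h·√((V₂+V₁)/(V₂−V₁)) → h = x_cross / (2·√((V₂+V₁)/(V₂−V₁))).
√((V₂+V₁)/(V₂−V₁)) = √((2894+575)/(2894−575)) = 1.2231.
h = 54.5 / (2·1.2231) = 22.28 m.

22.3 m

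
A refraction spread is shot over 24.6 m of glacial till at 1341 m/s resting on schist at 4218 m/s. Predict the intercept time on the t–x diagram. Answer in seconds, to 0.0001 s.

0.0348 s

tᵢ = 2h·√(V₂²−V₁²)/(V₁V₂).
√(V₂²−V₁²) = √(4218²−1341²) = 3999.2 m/s.
tᵢ = 2·24.6·3999.2/(1341·4218) = 0.03479 s.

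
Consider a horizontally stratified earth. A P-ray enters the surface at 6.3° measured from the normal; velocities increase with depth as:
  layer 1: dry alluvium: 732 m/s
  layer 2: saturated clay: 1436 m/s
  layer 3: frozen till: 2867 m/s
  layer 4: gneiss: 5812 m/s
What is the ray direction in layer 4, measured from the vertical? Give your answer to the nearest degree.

61°

Snell's law across each interface conserves sin θ / V, so sin θ_4 = V_4·sin θ₁/V₁.
sin θ_4 = 5812 × sin 6.3° / 732 = 0.8713.
θ_4 = 60.61° from the vertical.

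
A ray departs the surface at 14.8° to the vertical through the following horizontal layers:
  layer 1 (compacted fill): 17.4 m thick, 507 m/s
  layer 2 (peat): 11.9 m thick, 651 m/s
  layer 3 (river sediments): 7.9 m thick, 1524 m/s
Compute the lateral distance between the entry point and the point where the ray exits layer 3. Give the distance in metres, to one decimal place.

18.2 m

Ray parameter p = sin 14.8° / 507 m/s = 5.0384e-04 s/m.
Layer 1: θ = 14.80°; offset = 17.4·tan 14.80° = 4.597 m.
Layer 2: sin θ = p·651 = 0.3280 → θ = 19.15°; offset = 11.9·tan 19.15° = 4.132 m.
Layer 3: sin θ = p·1524 = 0.7678 → θ = 50.16°; offset = 7.9·tan 50.16° = 9.469 m.
Summing the layer offsets gives 18.198 m.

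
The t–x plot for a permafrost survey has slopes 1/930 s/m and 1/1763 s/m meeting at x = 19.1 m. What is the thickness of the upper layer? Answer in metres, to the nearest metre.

x_cross = 2h·√((V₂+V₁)/(V₂−V₁)) → h = x_cross / (2·√((V₂+V₁)/(V₂−V₁))).
√((V₂+V₁)/(V₂−V₁)) = √((1763+930)/(1763−930)) = 1.7980.
h = 19.1 / (2·1.7980) = 5.31 m.

5 m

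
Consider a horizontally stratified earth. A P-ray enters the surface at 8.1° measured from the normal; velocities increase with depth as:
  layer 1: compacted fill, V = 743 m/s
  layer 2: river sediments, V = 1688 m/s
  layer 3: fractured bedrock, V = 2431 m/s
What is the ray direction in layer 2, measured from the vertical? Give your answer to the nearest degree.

Ray parameter p = sin 8.1° / 743 = 1.8964e-04 s/m.
sin θ_2 = p·V_2 = 1.8964e-04 × 1688 = 0.3201.
θ_2 = arcsin 0.3201 = 18.67°.

19°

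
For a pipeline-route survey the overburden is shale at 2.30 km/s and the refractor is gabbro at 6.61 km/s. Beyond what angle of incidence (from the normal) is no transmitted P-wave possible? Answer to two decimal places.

20.36°

Critical incidence: sin θ_c = V₁/V₂ = 2.30/6.61 = 0.3480.
θ_c = arcsin 0.3480 = 20.36°.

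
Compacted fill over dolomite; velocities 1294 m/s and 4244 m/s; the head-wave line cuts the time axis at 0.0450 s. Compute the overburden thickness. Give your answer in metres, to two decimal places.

θ_c = arcsin(1294/4244) = 17.75°; cos θ_c = 0.9524.
tᵢ = 2h cos θ_c/V₁ ⇒ h = tᵢ·V₁/(2 cos θ_c) = 0.045·1294/(2·0.9524) = 30.57 m.

30.57 m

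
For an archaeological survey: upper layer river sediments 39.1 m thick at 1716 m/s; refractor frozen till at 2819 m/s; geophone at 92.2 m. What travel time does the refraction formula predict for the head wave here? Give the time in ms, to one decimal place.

68.9 ms

θ_c = arcsin(V₁/V₂) = arcsin(1716/2819) = 37.50°, cos θ_c = 0.7934.
Intercept time tᵢ = 2h cos θ_c / V₁ = 2·39.1·0.7934/1716 = 0.03616 s.
t = x/V₂ + tᵢ = 92.2/2819 + 0.03616 = 0.06886 s.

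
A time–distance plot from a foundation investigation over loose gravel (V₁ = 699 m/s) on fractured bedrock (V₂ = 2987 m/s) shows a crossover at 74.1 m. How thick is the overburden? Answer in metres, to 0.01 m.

29.19 m

h = (x_cross/2)·√((V₂−V₁)/(V₂+V₁)).
(V₂−V₁)/(V₂+V₁) = (2987−699)/(2987+699) = 0.6207; √ = 0.7879.
h = (74.1/2)·0.7879 = 29.19 m.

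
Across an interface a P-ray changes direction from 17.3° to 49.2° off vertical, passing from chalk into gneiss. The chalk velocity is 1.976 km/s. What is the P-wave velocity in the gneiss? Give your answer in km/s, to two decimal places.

sin 17.3° = 0.2974; sin 49.2° = 0.7570.
V₂ = V₁·(sin θ₂/sin θ₁) = 1.976·(0.7570/0.2974) = 5.03 km/s.

5.03 km/s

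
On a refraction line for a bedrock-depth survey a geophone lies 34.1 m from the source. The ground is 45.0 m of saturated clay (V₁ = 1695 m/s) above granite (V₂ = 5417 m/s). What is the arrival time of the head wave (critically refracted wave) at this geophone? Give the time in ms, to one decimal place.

θ_c = arcsin(V₁/V₂) = arcsin(1695/5417) = 18.23°, cos θ_c = 0.9498.
Intercept time tᵢ = 2h cos θ_c / V₁ = 2·45.0·0.9498/1695 = 0.05043 s.
t = x/V₂ + tᵢ = 34.1/5417 + 0.05043 = 0.05673 s.

56.7 ms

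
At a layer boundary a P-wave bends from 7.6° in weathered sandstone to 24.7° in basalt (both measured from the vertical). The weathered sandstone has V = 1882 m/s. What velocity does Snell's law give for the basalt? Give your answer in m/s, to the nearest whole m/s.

sin 7.6° = 0.1323; sin 24.7° = 0.4179.
V₂ = V₁·(sin θ₂/sin θ₁) = 1882·(0.4179/0.1323) = 5946.22 m/s.

5946 m/s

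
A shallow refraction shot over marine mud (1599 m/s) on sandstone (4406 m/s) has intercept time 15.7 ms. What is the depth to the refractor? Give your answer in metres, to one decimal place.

h = tᵢ·V₁·V₂ / (2·√(V₂²−V₁²)).
√(V₂²−V₁²) = √(4406² − 1599²) = 4105.6 m/s.
h = 0.0157 s × 1599 × 4406 / (2 × 4105.6) = 13.47 m.

13.5 m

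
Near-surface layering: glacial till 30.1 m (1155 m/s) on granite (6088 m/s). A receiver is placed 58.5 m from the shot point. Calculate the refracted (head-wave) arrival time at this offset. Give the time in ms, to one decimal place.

60.8 ms

θ_c = arcsin(V₁/V₂) = arcsin(1155/6088) = 10.94°, cos θ_c = 0.9818.
Intercept time tᵢ = 2h cos θ_c / V₁ = 2·30.1·0.9818/1155 = 0.05117 s.
t = x/V₂ + tᵢ = 58.5/6088 + 0.05117 = 0.06078 s.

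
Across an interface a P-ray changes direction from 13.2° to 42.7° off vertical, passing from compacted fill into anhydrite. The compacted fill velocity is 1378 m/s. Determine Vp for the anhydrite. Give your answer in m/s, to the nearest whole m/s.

sin 13.2° = 0.2284; sin 42.7° = 0.6782.
V₂ = V₁·(sin θ₂/sin θ₁) = 1378·(0.6782/0.2284) = 4092.40 m/s.

4092 m/s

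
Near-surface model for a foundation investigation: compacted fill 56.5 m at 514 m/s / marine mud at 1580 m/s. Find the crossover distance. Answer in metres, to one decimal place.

θ_c = arcsin(514/1580) = 18.98°, so cos θ_c = 0.9456 and tᵢ = 2h cos θ_c/V₁ = 0.2079 s.
At crossover x/V₁ = x/V₂ + tᵢ ⇒ x = tᵢ/(1/V₁ − 1/V₂) = 0.20789/(1.9455e-03 − 6.3291e-04) = 158.38 m.

158.4 m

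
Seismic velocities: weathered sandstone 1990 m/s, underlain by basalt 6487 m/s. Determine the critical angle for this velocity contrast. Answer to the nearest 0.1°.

17.9°

Critical incidence: sin θ_c = V₁/V₂ = 1990/6487 = 0.3068.
θ_c = arcsin 0.3068 = 17.86°.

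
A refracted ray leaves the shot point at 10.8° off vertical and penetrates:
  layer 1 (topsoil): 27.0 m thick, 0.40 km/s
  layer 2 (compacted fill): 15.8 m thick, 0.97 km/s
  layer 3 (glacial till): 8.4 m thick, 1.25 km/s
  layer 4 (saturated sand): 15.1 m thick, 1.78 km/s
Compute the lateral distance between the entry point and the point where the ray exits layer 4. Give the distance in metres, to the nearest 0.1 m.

p = sin θ₁/V₁ = sin 10.8°/0.40 = 4.6845e-01 s/km is conserved through the stack.
Layer 1: θ = 10.80°; offset = 27.0·tan 10.80° = 5.151 m.
Layer 2: sin θ = p·0.97 = 0.4544 → θ = 27.03°; offset = 15.8·tan 27.03° = 8.060 m.
Layer 3: sin θ = p·1.25 = 0.5856 → θ = 35.84°; offset = 8.4·tan 35.84° = 6.068 m.
Layer 4: sin θ = p·1.78 = 0.8338 → θ = 56.50°; offset = 15.1·tan 56.50° = 22.810 m.
Summing the layer offsets gives 42.088 m.

42.1 m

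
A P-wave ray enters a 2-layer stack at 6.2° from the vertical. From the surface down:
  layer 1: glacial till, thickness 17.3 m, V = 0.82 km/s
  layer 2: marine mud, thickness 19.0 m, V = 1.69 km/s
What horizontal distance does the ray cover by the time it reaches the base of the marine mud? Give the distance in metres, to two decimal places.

6.22 m

Apply Snell's law at each interface; in layer i the horizontal offset is hᵢ·tan θᵢ.
Layer 1: θ = 6.20°; offset = 17.3·tan 6.20° = 1.8794 m.
Layer 2: sin θ = 1.69·sin 6.2°/0.82 = 0.2226, θ = 12.86°; offset = 19.0·tan 12.86° = 4.3379 m.
Total horizontal offset = 6.2173 m.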